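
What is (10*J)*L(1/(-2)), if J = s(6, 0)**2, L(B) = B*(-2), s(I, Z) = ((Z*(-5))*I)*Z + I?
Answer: 360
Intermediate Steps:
s(I, Z) = I - 5*I*Z**2 (s(I, Z) = ((-5*Z)*I)*Z + I = (-5*I*Z)*Z + I = -5*I*Z**2 + I = I - 5*I*Z**2)
L(B) = -2*B
J = 36 (J = (6*(1 - 5*0**2))**2 = (6*(1 - 5*0))**2 = (6*(1 + 0))**2 = (6*1)**2 = 6**2 = 36)
(10*J)*L(1/(-2)) = (10*36)*(-2/(-2)) = 360*(-2*(-1)/2) = 360*(-2*(-1/2)) = 360*1 = 360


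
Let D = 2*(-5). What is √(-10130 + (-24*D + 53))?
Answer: 3*I*√1093 ≈ 99.182*I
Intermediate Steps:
D = -10
√(-10130 + (-24*D + 53)) = √(-10130 + (-24*(-10) + 53)) = √(-10130 + (240 + 53)) = √(-10130 + 293) = √(-9837) = 3*I*√1093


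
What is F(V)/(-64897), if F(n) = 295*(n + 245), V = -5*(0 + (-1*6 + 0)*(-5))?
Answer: -28025/64897 ≈ -0.43184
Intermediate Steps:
V = -150 (V = -5*(0 + (-6 + 0)*(-5)) = -5*(0 - 6*(-5)) = -5*(0 + 30) = -5*30 = -150)
F(n) = 72275 + 295*n (F(n) = 295*(245 + n) = 72275 + 295*n)
F(V)/(-64897) = (72275 + 295*(-150))/(-64897) = (72275 - 44250)*(-1/64897) = 28025*(-1/64897) = -28025/64897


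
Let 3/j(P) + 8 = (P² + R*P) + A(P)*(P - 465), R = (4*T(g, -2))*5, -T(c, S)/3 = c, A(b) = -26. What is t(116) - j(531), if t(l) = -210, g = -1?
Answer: -65540373/312097 ≈ -210.00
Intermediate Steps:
T(c, S) = -3*c
R = 60 (R = (4*(-3*(-1)))*5 = (4*3)*5 = 12*5 = 60)
j(P) = 3/(12082 + P² + 34*P) (j(P) = 3/(-8 + ((P² + 60*P) - 26*(P - 465))) = 3/(-8 + ((P² + 60*P) - 26*(-465 + P))) = 3/(-8 + ((P² + 60*P) + (12090 - 26*P))) = 3/(-8 + (12090 + P² + 34*P)) = 3/(12082 + P² + 34*P))
t(116) - j(531) = -210 - 3/(12082 + 531² + 34*531) = -210 - 3/(12082 + 281961 + 18054) = -210 - 3/312097 = -65540373/312097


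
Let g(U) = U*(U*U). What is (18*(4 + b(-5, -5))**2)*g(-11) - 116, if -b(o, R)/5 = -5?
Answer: -20148794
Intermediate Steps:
b(o, R) = 25 (b(o, R) = -5*(-5) = 25)
g(U) = U**3 (g(U) = U*U**2 = U**3)
(18*(4 + b(-5, -5))**2)*g(-11) - 116 = (18*(4 + 25)**2)*(-11)**3 - 116 = (18*29**2)*(-1331) - 116 = (18*841)*(-1331) - 116 = 15138*(-1331) - 116 = -20148678 - 116 = -20148794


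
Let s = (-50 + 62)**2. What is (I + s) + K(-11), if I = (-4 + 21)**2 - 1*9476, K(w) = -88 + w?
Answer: -9142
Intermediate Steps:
I = -9187 (I = 17**2 - 9476 = 289 - 9476 = -9187)
s = 144 (s = 12**2 = 144)
(I + s) + K(-11) = (-9187 + 144) + (-88 - 11) = -9043 - 99 = -9142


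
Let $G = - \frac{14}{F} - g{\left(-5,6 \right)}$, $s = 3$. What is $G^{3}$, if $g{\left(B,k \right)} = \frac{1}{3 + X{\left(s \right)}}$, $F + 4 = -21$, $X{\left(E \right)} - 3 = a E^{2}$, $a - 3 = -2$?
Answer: $\frac{50653}{421875} \approx 0.12007$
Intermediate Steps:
$a = 1$ ($a = 3 - 2 = 1$)
$X{\left(E \right)} = 3 + E^{2}$ ($X{\left(E \right)} = 3 + 1 E^{2} = 3 + E^{2}$)
$F = -25$ ($F = -4 - 21 = -25$)
$g{\left(B,k \right)} = \frac{1}{15}$ ($g{\left(B,k \right)} = \frac{1}{3 + \left(3 + 3^{2}\right)} = \frac{1}{3 + \left(3 + 9\right)} = \frac{1}{3 + 12} = \frac{1}{15}$)
$G = \frac{37}{75}$ ($G = - \frac{14}{-25} - \frac{1}{15} = \left(-14\right) \left(- \frac{1}{25}\right) - \frac{1}{15} = \frac{14}{25} - \frac{1}{15} = \frac{37}{75} \approx 0.49333$)
$G^{3} = \left(\frac{37}{75}\right)^{3} = \frac{50653}{421875}$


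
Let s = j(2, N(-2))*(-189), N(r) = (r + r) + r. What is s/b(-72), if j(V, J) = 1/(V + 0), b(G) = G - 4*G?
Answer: -7/16 ≈ -0.43750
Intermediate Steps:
b(G) = -3*G
N(r) = 3*r (N(r) = 2*r + r = 3*r)
j(V, J) = 1/V
s = -189/2 ≈ -94.500
s/b(-72) = -189/(2*((-3*(-72)))) = -189/2/216 = -189/2*1/216 = -7/16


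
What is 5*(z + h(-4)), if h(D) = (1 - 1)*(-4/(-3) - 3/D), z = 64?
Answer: 320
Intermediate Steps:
h(D) = 0 (h(D) = 0*(-4*(-⅓) - 3/D) = 0*(4/3 - 3/D) = 0)
5*(z + h(-4)) = 5*(64 + 0) = 5*64 = 320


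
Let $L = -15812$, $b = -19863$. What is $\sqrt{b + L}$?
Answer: $5 i \sqrt{1427} \approx 188.88 i$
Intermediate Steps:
$\sqrt{b + L} = \sqrt{-19863 - 15812} = \sqrt{-35675} = 5 i \sqrt{1427}$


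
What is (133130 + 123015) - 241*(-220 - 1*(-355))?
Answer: 223610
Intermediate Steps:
(133130 + 123015) - 241*(-220 - 1*(-355)) = 256145 - 241*(-220 + 355) = 256145 - 241*135 = 256145 - 32535 = 223610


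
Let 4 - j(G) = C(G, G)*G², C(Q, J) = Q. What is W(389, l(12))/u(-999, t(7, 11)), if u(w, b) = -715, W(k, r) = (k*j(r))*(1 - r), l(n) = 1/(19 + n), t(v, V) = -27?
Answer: -25284222/12005773 ≈ -2.1060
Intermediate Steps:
j(G) = 4 - G³ (j(G) = 4 - G*G² = 4 - G³)
W(k, r) = k*(1 - r)*(4 - r³) (W(k, r) = (k*(4 - r³))*(1 - r) = k*(1 - r)*(4 - r³))
W(389, l(12))/u(-999, t(7, 11)) = (389*(-1 + 1/(19 + 12))*(-4 + (1/(19 + 12))³))/(-715) = (389*(-1 + 1/31)*(-4 + (1/31)³))*(-1/715) = (389*(-30/31)*(-4 + 1/29791))*(-1/715) = (389*(-30/31)*(-119163/29791))*(-1/715) = (1390632210/923521)*(-1/715) = -25284222/12005773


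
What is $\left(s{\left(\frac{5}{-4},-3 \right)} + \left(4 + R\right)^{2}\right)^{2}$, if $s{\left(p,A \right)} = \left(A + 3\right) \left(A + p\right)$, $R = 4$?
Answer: $4096$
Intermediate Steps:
$s{\left(p,A \right)} = \left(3 + A\right) \left(A + p\right)$
$\left(s{\left(\frac{5}{-4},-3 \right)} + \left(4 + R\right)^{2}\right)^{2} = \left(\left(\left(-3\right)^{2} + 3 \left(-3\right) + 3 \frac{5}{-4} - 3 \frac{5}{-4}\right) + \left(4 + 4\right)^{2}\right)^{2} = \left(\left(9 - 9 + 3 \cdot 5 \left(- \frac{1}{4}\right) - 3 \cdot 5 \left(- \frac{1}{4}\right)\right) + 8^{2}\right)^{2} = \left(\left(9 - 9 + 3 \left(- \frac{5}{4}\right) - - \frac{15}{4}\right) + 64\right)^{2} = \left(\left(9 - 9 - \frac{15}{4} + \frac{15}{4}\right) + 64\right)^{2} = \left(0 + 64\right)^{2} = 64^{2} = 4096$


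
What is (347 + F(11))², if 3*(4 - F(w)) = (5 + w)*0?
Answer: 123201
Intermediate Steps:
F(w) = 4 (F(w) = 4 - (5 + w)*0/3 = 4 - ⅓*0 = 4 + 0 = 4)
(347 + F(11))² = (347 + 4)² = 351² = 123201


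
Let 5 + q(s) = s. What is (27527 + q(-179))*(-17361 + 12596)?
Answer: -130289395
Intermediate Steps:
q(s) = -5 + s
(27527 + q(-179))*(-17361 + 12596) = (27527 + (-5 - 179))*(-17361 + 12596) = (27527 - 184)*(-4765) = 27343*(-4765) = -130289395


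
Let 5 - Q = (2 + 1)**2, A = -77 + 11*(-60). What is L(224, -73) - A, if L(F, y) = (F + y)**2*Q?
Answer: -90467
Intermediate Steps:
A = -737 (A = -77 - 660 = -737)
Q = -4 (Q = 5 - (2 + 1)**2 = 5 - 1*3**2 = 5 - 1*9 = 5 - 9 = -4)
L(F, y) = -4*(F + y)**2 (L(F, y) = (F + y)**2*(-4) = -4*(F + y)**2)
L(224, -73) - A = -4*(224 - 73)**2 - 1*(-737) = -4*151**2 + 737 = -4*22801 + 737 = -91204 + 737 = -90467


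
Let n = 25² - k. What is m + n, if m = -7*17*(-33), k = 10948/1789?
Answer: 8132580/1789 ≈ 4545.9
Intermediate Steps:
k = 10948/1789 (k = 10948*(1/1789) = 10948/1789 ≈ 6.1196)
n = 1107177/1789 (n = 25² - 1*10948/1789 = 625 - 10948/1789 = 1107177/1789 ≈ 618.88)
m = 3927 (m = -119*(-33) = 3927)
m + n = 3927 + 1107177/1789 = 8132580/1789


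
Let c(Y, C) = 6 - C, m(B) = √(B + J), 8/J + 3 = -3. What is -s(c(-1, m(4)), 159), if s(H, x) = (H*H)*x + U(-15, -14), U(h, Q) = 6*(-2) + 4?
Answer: -6140 + 1272*√6 ≈ -3024.3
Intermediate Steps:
U(h, Q) = -8 (U(h, Q) = -12 + 4 = -8)
J = -4/3 (J = 8/(-3 - 3) = 8/(-6) = 8*(-⅙) = -4/3 ≈ -1.3333)
m(B) = √(-4/3 + B) (m(B) = √(B - 4/3) = √(-4/3 + B))
s(H, x) = -8 + x*H² (s(H, x) = (H*H)*x - 8 = H²*x - 8 = x*H² - 8 = -8 + x*H²)
-s(c(-1, m(4)), 159) = -(-8 + 159*(6 - √(-12 + 9*4)/3)²) = -(-8 + 159*(6 - √(-12 + 36)/3)²) = -(-8 + 159*(6 - √24/3)²) = -(-8 + 159*(6 - 2*√6/3)²) = 8 - 159*(6 - 2*√6/3)²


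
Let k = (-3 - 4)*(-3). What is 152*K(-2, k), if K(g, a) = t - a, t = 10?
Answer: -1672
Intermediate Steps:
k = 21 (k = -7*(-3) = 21)
K(g, a) = 10 - a
152*K(-2, k) = 152*(10 - 1*21) = 152*(10 - 21) = 152*(-11) = -1672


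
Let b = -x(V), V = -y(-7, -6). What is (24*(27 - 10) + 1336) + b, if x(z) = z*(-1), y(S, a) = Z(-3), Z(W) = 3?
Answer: 1741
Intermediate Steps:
y(S, a) = 3
V = -3 (V = -1*3 = -3)
x(z) = -z
b = -3 (b = -(-1)*(-3) = -1*3 = -3)
(24*(27 - 10) + 1336) + b = (24*(27 - 10) + 1336) - 3 = (24*17 + 1336) - 3 = (408 + 1336) - 3 = 1744 - 3 = 1741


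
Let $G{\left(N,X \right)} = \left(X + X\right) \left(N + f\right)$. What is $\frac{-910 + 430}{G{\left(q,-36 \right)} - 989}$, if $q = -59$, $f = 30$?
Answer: $- \frac{480}{1099} \approx -0.43676$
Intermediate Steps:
$G{\left(N,X \right)} = 2 X \left(30 + N\right)$ ($G{\left(N,X \right)} = \left(X + X\right) \left(N + 30\right) = 2 X \left(30 + N\right)$)
$\frac{-910 + 430}{G{\left(q,-36 \right)} - 989} = \frac{-910 + 430}{2 \left(-36\right) \left(30 - 59\right) - 989} = - \frac{480}{2 \left(-36\right) \left(-29\right) - 989} = - \frac{480}{2088 - 989} = - \frac{480}{1099}$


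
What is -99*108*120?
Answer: -1283040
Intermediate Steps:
-99*108*120 = -10692*120 = -1283040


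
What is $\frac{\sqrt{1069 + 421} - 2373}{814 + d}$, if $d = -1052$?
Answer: $\frac{339}{34} - \frac{\sqrt{1490}}{238} \approx 9.8084$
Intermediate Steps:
$\frac{\sqrt{1069 + 421} - 2373}{814 + d} = \frac{\sqrt{1069 + 421} - 2373}{814 - 1052} = \frac{\sqrt{1490} - 2373}{-238} = \left(-2373 + \sqrt{1490}\right) \left(- \frac{1}{238}\right) = \frac{339}{34} - \frac{\sqrt{1490}}{238}$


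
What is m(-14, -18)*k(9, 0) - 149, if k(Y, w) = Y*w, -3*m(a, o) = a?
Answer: -149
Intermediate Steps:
m(a, o) = -a/3
m(-14, -18)*k(9, 0) - 149 = (-⅓*(-14))*(9*0) - 149 = (14/3)*0 - 149 = 0 - 149 = -149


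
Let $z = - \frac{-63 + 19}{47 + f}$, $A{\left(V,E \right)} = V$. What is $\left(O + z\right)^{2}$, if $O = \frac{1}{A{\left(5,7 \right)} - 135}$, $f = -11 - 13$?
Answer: $\frac{32455809}{8940100} \approx 3.6304$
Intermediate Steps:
$f = -24$ ($f = -11 - 13 = -24$)
$z = \frac{44}{23}$ ($z = - \frac{-63 + 19}{47 - 24} = - \frac{-44}{23} = \left(-1\right) \left(- \frac{44}{23}\right) = \frac{44}{23} \approx 1.913$)
$O = - \frac{1}{130}$ ($O = \frac{1}{5 - 135} = \frac{1}{-130} = - \frac{1}{130} \approx -0.0076923$)
$\left(O + z\right)^{2} = \left(- \frac{1}{130} + \frac{44}{23}\right)^{2} = \left(\frac{5697}{2990}\right)^{2} = \frac{32455809}{8940100}$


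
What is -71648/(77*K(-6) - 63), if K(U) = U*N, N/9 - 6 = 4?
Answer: 71648/41643 ≈ 1.7205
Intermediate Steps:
N = 90 (N = 54 + 9*4 = 54 + 36 = 90)
K(U) = 90*U (K(U) = U*90 = 90*U)
-71648/(77*K(-6) - 63) = -71648/(77*(90*(-6)) - 63) = -71648/(77*(-540) - 63) = -71648/(-41580 - 63) = -71648/(-41643) = -71648*(-1/41643) = 71648/41643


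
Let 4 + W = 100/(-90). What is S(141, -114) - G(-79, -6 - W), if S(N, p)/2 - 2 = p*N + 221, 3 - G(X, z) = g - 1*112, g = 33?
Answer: -31784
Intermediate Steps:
W = -46/9 (W = -4 + 100/(-90) = -4 + 100*(-1/90) = -4 - 10/9 = -46/9 ≈ -5.1111)
G(X, z) = 82 (G(X, z) = 3 - (33 - 1*112) = 3 - (33 - 112) = 3 - 1*(-79) = 3 + 79 = 82)
S(N, p) = 446 + 2*N*p (S(N, p) = 4 + 2*(p*N + 221) = 4 + 2*(N*p + 221) = 4 + 2*(221 + N*p) = 4 + (442 + 2*N*p) = 446 + 2*N*p)
S(141, -114) - G(-79, -6 - W) = (446 + 2*141*(-114)) - 1*82 = (446 - 32148) - 82 = -31702 - 82 = -31784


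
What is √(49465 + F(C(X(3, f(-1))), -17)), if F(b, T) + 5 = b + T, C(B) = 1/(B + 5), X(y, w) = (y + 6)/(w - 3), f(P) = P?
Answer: √5982647/11 ≈ 222.36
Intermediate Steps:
X(y, w) = (6 + y)/(-3 + w)
C(B) = 1/(5 + B)
F(b, T) = -5 + T + b (F(b, T) = -5 + (b + T) = -5 + (T + b) = -5 + T + b)
√(49465 + F(C(X(3, f(-1))), -17)) = √(49465 + (-5 - 17 + 1/(5 + (6 + 3)/(-3 - 1)))) = √(49465 + (-5 - 17 + 1/(5 + 9/(-4)))) = √(49465 + (-5 - 17 + 1/(5 - ¼*9))) = √(49465 + (-5 - 17 + 1/(5 - 9/4))) = √(49465 + (-5 - 17 + 1/(11/4))) = √(49465 + (-5 - 17 + 4/11)) = √(49465 - 238/11) = √(543877/11) = √5982647/11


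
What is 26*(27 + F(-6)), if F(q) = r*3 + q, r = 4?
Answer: 858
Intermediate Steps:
F(q) = 12 + q (F(q) = 4*3 + q = 12 + q)
26*(27 + F(-6)) = 26*(27 + (12 - 6)) = 26*(27 + 6) = 26*33 = 858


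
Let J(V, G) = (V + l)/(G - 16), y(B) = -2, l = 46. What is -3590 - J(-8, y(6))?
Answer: -32291/9 ≈ -3587.9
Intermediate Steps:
J(V, G) = (46 + V)/(-16 + G) (J(V, G) = (V + 46)/(G - 16) = (46 + V)/(-16 + G))
-3590 - J(-8, y(6)) = -3590 - (46 - 8)/(-16 - 2) = -3590 - 38/(-18) = -3590 - (-1)*38/18 = -3590 - 1*(-19/9) = -3590 + 19/9 = -32291/9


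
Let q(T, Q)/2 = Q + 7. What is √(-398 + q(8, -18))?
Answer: 2*I*√105 ≈ 20.494*I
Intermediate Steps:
q(T, Q) = 14 + 2*Q (q(T, Q) = 2*(Q + 7) = 2*(7 + Q) = 14 + 2*Q)
√(-398 + q(8, -18)) = √(-398 + (14 + 2*(-18))) = √(-398 + (14 - 36)) = √(-398 - 22) = √(-420) = 2*I*√105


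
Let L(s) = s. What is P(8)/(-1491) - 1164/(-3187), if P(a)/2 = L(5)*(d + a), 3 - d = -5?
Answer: 1225604/4751817 ≈ 0.25792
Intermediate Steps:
d = 8 (d = 3 - 1*(-5) = 3 + 5 = 8)
P(a) = 80 + 10*a (P(a) = 2*(5*(8 + a)) = 2*(40 + 5*a) = 80 + 10*a)
P(8)/(-1491) - 1164/(-3187) = (80 + 10*8)/(-1491) - 1164/(-3187) = (80 + 80)*(-1/1491) - 1164*(-1/3187) = 160*(-1/1491) + 1164/3187 = -160/1491 + 1164/3187 = 1225604/4751817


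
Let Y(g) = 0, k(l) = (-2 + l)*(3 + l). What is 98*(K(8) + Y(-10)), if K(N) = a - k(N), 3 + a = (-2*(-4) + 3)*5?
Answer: -1372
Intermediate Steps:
a = 52 (a = -3 + (-2*(-4) + 3)*5 = -3 + (8 + 3)*5 = -3 + 11*5 = -3 + 55 = 52)
K(N) = 58 - N - N² (K(N) = 52 - (-6 + N + N²) = 52 + (6 - N - N²) = 58 - N - N²)
98*(K(8) + Y(-10)) = 98*((58 - 1*8 - 1*8²) + 0) = 98*((58 - 8 - 1*64) + 0) = 98*((58 - 8 - 64) + 0) = 98*(-14 + 0) = 98*(-14) = -1372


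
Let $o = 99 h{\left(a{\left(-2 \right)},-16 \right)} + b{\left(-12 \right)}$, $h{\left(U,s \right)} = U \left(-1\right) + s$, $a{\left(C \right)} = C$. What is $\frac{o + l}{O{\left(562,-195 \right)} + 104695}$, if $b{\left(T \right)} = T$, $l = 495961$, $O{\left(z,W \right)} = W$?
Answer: $\frac{494563}{104500} \approx 4.7327$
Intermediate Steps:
$h{\left(U,s \right)} = s - U$ ($h{\left(U,s \right)} = - U + s = s - U$)
$o = -1398$ ($o = 99 \left(-16 - -2\right) - 12 = 99 \left(-16 + 2\right) - 12 = 99 \left(-14\right) - 12 = -1386 - 12 = -1398$)
$\frac{o + l}{O{\left(562,-195 \right)} + 104695} = \frac{-1398 + 495961}{-195 + 104695} = \frac{494563}{104500}$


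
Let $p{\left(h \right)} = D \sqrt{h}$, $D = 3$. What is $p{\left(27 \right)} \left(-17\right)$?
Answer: $- 153 \sqrt{3} \approx -265.0$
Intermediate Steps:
$p{\left(h \right)} = 3 \sqrt{h}$
$p{\left(27 \right)} \left(-17\right) = 3 \sqrt{27} \left(-17\right) = 3 \cdot 3 \sqrt{3} \left(-17\right) = 9 \sqrt{3} \left(-17\right) = - 153 \sqrt{3}$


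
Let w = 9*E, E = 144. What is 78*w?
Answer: 101088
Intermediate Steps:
w = 1296 (w = 9*144 = 1296)
78*w = 78*1296 = 101088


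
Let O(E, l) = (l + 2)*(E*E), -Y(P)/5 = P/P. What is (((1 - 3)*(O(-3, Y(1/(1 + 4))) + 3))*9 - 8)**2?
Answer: 179776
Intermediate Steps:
Y(P) = -5 (Y(P) = -5*P/P = -5*1 = -5)
O(E, l) = E**2*(2 + l) (O(E, l) = (2 + l)*E**2 = E**2*(2 + l))
(((1 - 3)*(O(-3, Y(1/(1 + 4))) + 3))*9 - 8)**2 = (((1 - 3)*((-3)**2*(2 - 5) + 3))*9 - 8)**2 = (-2*(9*(-3) + 3)*9 - 8)**2 = (-2*(-27 + 3)*9 - 8)**2 = (-2*(-24)*9 - 8)**2 = (48*9 - 8)**2 = (432 - 8)**2 = 424**2 = 179776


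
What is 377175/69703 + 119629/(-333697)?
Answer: 117523665788/23259681991 ≈ 5.0527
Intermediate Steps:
377175/69703 + 119629/(-333697) = 377175*(1/69703) + 119629*(-1/333697) = 377175/69703 - 119629/333697 = 117523665788/23259681991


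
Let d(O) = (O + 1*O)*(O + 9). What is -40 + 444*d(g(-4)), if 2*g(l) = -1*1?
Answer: -3814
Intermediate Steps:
g(l) = -1/2 (g(l) = (-1*1)/2 = (1/2)*(-1) = -1/2)
d(O) = 2*O*(9 + O) (d(O) = (O + O)*(9 + O) = (2*O)*(9 + O) = 2*O*(9 + O))
-40 + 444*d(g(-4)) = -40 + 444*(2*(-1/2)*(9 - 1/2)) = -40 + 444*(2*(-1/2)*(17/2)) = -40 + 444*(-17/2) = -40 - 3774 = -3814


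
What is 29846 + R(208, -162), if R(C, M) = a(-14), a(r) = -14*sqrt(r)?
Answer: 29846 - 14*I*sqrt(14) ≈ 29846.0 - 52.383*I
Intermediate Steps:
R(C, M) = -14*I*sqrt(14)
29846 + R(208, -162) = 29846 - 14*I*sqrt(14)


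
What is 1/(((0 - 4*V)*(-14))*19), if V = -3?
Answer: -1/3192 ≈ -0.00031328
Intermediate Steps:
1/(((0 - 4*V)*(-14))*19) = 1/(((0 - 4*(-3))*(-14))*19) = 1/(((0 + 12)*(-14))*19) = 1/((12*(-14))*19) = 1/(-168*19) = 1/(-3192) = -1/3192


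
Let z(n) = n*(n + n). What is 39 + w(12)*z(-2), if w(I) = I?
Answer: 135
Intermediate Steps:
z(n) = 2*n² (z(n) = n*(2*n) = 2*n²)
39 + w(12)*z(-2) = 39 + 12*(2*(-2)²) = 39 + 12*(2*4) = 39 + 12*8 = 39 + 96 = 135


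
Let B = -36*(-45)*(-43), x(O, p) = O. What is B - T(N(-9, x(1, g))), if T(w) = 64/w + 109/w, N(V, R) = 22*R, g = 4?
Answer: -1532693/22 ≈ -69668.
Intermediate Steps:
B = -69660 (B = 1620*(-43) = -69660)
T(w) = 173/w
B - T(N(-9, x(1, g))) = -69660 - 173/(22*1) = -69660 - 173/22 = -1532693/22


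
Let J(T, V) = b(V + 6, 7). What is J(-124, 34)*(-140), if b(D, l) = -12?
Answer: 1680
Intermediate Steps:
J(T, V) = -12
J(-124, 34)*(-140) = -12*(-140) = 1680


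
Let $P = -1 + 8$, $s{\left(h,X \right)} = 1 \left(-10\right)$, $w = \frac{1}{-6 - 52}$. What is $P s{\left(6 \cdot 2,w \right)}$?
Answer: $-70$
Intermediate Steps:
$w = - \frac{1}{58}$ ($w = \frac{1}{-58} = - \frac{1}{58} \approx -0.017241$)
$s{\left(h,X \right)} = -10$
$P = 7$
$P s{\left(6 \cdot 2,w \right)} = 7 \left(-10\right) = -70$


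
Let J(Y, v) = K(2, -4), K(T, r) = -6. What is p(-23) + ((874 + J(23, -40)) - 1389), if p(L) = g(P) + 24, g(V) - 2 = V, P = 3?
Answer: -492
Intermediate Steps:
g(V) = 2 + V
J(Y, v) = -6
p(L) = 29 (p(L) = (2 + 3) + 24 = 5 + 24 = 29)
p(-23) + ((874 + J(23, -40)) - 1389) = 29 + ((874 - 6) - 1389) = 29 + (868 - 1389) = 29 - 521 = -492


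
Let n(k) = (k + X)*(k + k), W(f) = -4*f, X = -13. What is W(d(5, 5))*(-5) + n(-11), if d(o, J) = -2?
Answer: 488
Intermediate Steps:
n(k) = 2*k*(-13 + k) (n(k) = (k - 13)*(k + k) = (-13 + k)*(2*k) = 2*k*(-13 + k))
W(d(5, 5))*(-5) + n(-11) = -4*(-2)*(-5) + 2*(-11)*(-13 - 11) = 8*(-5) + 2*(-11)*(-24) = -40 + 528 = 488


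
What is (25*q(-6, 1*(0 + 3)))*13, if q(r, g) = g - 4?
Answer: -325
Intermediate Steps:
q(r, g) = -4 + g
(25*q(-6, 1*(0 + 3)))*13 = (25*(-4 + 1*(0 + 3)))*13 = (25*(-4 + 1*3))*13 = (25*(-4 + 3))*13 = (25*(-1))*13 = -25*13 = -325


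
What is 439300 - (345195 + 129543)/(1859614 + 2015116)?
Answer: 851084207131/1937365 ≈ 4.3930e+5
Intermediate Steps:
439300 - (345195 + 129543)/(1859614 + 2015116) = 439300 - 474738/3874730 = 439300 - 1*237369/1937365 = 439300 - 237369/1937365 = 851084207131/1937365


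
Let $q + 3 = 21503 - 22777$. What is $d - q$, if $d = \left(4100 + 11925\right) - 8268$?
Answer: $9034$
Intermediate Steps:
$d = 7757$ ($d = 16025 - 8268 = 7757$)
$q = -1277$ ($q = -3 + \left(21503 - 22777\right) = -3 - 1274 = -1277$)
$d - q = 7757 - -1277 = 7757 + 1277 = 9034$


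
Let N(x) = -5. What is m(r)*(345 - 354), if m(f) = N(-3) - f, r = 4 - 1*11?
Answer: -18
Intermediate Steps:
r = -7 (r = 4 - 11 = -7)
m(f) = -5 - f
m(r)*(345 - 354) = (-5 - 1*(-7))*(345 - 354) = (-5 + 7)*(-9) = 2*(-9) = -18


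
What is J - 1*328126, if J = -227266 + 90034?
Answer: -465358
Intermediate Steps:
J = -137232
J - 1*328126 = -137232 - 1*328126 = -137232 - 328126 = -465358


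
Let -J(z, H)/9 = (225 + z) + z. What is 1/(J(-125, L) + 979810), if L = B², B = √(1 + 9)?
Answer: 1/980035 ≈ 1.0204e-6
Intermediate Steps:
B = √10 ≈ 3.1623
L = 10 (L = (√10)² = 10)
J(z, H) = -2025 - 18*z (J(z, H) = -9*((225 + z) + z) = -9*(225 + 2*z) = -2025 - 18*z)
1/(J(-125, L) + 979810) = 1/((-2025 - 18*(-125)) + 979810) = 1/((-2025 + 2250) + 979810) = 1/(225 + 979810) = 1/980035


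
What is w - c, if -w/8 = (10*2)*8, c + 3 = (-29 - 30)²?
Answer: -4758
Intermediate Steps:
c = 3478 (c = -3 + (-29 - 30)² = -3 + (-59)² = -3 + 3481 = 3478)
w = -1280 (w = -8*10*2*8 = -160*8 = -8*160 = -1280)
w - c = -1280 - 1*3478 = -1280 - 3478 = -4758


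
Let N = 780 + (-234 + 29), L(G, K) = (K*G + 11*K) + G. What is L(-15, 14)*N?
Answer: -40825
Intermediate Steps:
L(G, K) = G + 11*K + G*K (L(G, K) = (G*K + 11*K) + G = (11*K + G*K) + G = G + 11*K + G*K)
N = 575 (N = 780 - 205 = 575)
L(-15, 14)*N = (-15 + 11*14 - 15*14)*575 = (-15 + 154 - 210)*575 = -71*575 = -40825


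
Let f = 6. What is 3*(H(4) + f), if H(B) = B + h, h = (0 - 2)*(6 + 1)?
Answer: -12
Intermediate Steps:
h = -14 (h = -2*7 = -14)
H(B) = -14 + B (H(B) = B - 14 = -14 + B)
3*(H(4) + f) = 3*((-14 + 4) + 6) = 3*(-10 + 6) = 3*(-4) = -12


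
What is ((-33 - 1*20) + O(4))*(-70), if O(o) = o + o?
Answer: 3150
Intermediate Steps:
O(o) = 2*o
((-33 - 1*20) + O(4))*(-70) = ((-33 - 1*20) + 2*4)*(-70) = ((-33 - 20) + 8)*(-70) = (-53 + 8)*(-70) = -45*(-70) = 3150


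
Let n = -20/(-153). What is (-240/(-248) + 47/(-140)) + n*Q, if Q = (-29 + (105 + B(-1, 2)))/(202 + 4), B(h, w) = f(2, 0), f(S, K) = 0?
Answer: 46525337/68394060 ≈ 0.68025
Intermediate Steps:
B(h, w) = 0
n = 20/153 (n = -20*(-1/153) = 20/153 ≈ 0.13072)
Q = 38/103 (Q = (-29 + (105 + 0))/(202 + 4) = (-29 + 105)/206 = 76*(1/206) = 38/103 ≈ 0.36893)
(-240/(-248) + 47/(-140)) + n*Q = (-240/(-248) + 47/(-140)) + (20/153)*(38/103) = (-240*(-1/248) + 47*(-1/140)) + 760/15759 = (30/31 - 47/140) + 760/15759 = 2743/4340 + 760/15759 = 46525337/68394060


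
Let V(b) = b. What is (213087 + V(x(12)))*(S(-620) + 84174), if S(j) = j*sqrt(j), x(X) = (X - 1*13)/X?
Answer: 35872756247/2 - 792683330*I*sqrt(155)/3 ≈ 1.7936e+10 - 3.2896e+9*I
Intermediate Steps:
x(X) = (-13 + X)/X (x(X) = (X - 13)/X = (-13 + X)/X)
S(j) = j**(3/2)
(213087 + V(x(12)))*(S(-620) + 84174) = (213087 + (-13 + 12)/12)*((-620)**(3/2) + 84174) = (213087 + (1/12)*(-1))*(-1240*I*sqrt(155) + 84174) = (213087 - 1/12)*(84174 - 1240*I*sqrt(155)) = 2557043*(84174 - 1240*I*sqrt(155))/12 = 35872756247/2 - 792683330*I*sqrt(155)/3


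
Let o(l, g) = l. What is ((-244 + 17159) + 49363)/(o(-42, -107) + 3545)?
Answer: 2138/113 ≈ 18.920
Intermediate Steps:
((-244 + 17159) + 49363)/(o(-42, -107) + 3545) = ((-244 + 17159) + 49363)/(-42 + 3545) = (16915 + 49363)/3503 = 66278*(1/3503) = 2138/113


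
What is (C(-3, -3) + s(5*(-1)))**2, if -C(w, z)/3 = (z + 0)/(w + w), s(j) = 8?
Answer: 169/4 ≈ 42.250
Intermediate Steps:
C(w, z) = -3*z/(2*w) (C(w, z) = -3*(z + 0)/(w + w) = -3*z/(2*w))
(C(-3, -3) + s(5*(-1)))**2 = (-3/2*(-3)/(-3) + 8)**2 = (-3/2*(-3)*(-1/3) + 8)**2 = (-3/2 + 8)**2 = (13/2)**2 = 169/4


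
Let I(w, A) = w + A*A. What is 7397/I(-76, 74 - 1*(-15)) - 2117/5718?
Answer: 8562727/14952570 ≈ 0.57266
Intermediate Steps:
I(w, A) = w + A²
7397/I(-76, 74 - 1*(-15)) - 2117/5718 = 7397/(-76 + (74 - 1*(-15))²) - 2117/5718 = 7397/(-76 + (74 + 15)²) - 2117*1/5718 = 7397/(-76 + 89²) - 2117/5718 = 7397/(-76 + 7921) - 2117/5718 = 7397/7845 - 2117/5718 = 8562727/14952570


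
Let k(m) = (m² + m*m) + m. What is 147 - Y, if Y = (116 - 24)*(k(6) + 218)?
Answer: -27085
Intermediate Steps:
k(m) = m + 2*m² (k(m) = (m² + m²) + m = 2*m² + m = m + 2*m²)
Y = 27232 (Y = (116 - 24)*(6*(1 + 2*6) + 218) = 92*(6*(1 + 12) + 218) = 92*(6*13 + 218) = 92*(78 + 218) = 92*296 = 27232)
147 - Y = 147 - 1*27232 = 147 - 27232 = -27085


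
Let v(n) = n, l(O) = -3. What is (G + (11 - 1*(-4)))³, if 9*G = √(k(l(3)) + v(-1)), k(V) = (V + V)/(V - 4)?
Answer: (945 + I*√7)³/250047 ≈ 3374.9 + 28.347*I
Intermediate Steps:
k(V) = 2*V/(-4 + V) (k(V) = (2*V)/(-4 + V) = 2*V/(-4 + V))
G = I*√7/63 (G = √(2*(-3)/(-4 - 3) - 1)/9 = √(2*(-3)/(-7) - 1)/9 = √(2*(-3)*(-⅐) - 1)/9 = √(6/7 - 1)/9 = √(-⅐)/9 = (I*√7/7)/9 = I*√7/63 ≈ 0.041996*I)
(G + (11 - 1*(-4)))³ = (I*√7/63 + (11 - 1*(-4)))³ = (I*√7/63 + (11 + 4))³ = (I*√7/63 + 15)³ = (15 + I*√7/63)³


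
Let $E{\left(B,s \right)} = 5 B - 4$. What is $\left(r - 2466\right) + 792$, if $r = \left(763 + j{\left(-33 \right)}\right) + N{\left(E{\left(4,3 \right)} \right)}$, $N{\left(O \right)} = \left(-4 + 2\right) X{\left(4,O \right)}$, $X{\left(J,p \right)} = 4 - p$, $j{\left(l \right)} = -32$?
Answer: $-919$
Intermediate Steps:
$E{\left(B,s \right)} = -4 + 5 B$
$N{\left(O \right)} = -8 + 2 O$ ($N{\left(O \right)} = \left(-4 + 2\right) \left(4 - O\right) = - 2 \left(4 - O\right) = -8 + 2 O$)
$r = 755$ ($r = \left(763 - 32\right) - \left(8 - 2 \left(-4 + 5 \cdot 4\right)\right) = 731 - \left(8 - 2 \left(-4 + 20\right)\right) = 731 + \left(-8 + 2 \cdot 16\right) = 731 + \left(-8 + 32\right) = 731 + 24 = 755$)
$\left(r - 2466\right) + 792 = \left(755 - 2466\right) + 792 = -1711 + 792 = -919$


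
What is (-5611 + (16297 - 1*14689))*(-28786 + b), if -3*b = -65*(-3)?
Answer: 115490553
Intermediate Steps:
b = -65 (b = -(-65)*(-3)/3 = -1/3*195 = -65)
(-5611 + (16297 - 1*14689))*(-28786 + b) = (-5611 + (16297 - 1*14689))*(-28786 - 65) = (-5611 + (16297 - 14689))*(-28851) = (-5611 + 1608)*(-28851) = -4003*(-28851) = 115490553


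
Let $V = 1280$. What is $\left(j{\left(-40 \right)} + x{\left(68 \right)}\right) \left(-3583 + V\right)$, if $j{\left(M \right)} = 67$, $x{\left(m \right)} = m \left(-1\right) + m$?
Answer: $-154301$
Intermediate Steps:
$x{\left(m \right)} = 0$ ($x{\left(m \right)} = - m + m = 0$)
$\left(j{\left(-40 \right)} + x{\left(68 \right)}\right) \left(-3583 + V\right) = \left(67 + 0\right) \left(-3583 + 1280\right) = 67 \left(-2303\right) = -154301$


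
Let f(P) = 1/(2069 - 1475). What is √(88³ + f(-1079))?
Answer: √26716428354/198 ≈ 825.51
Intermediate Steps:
f(P) = 1/594
√(88³ + f(-1079)) = √(88³ + 1/594) = √(681472 + 1/594) = √(404794369/594) = √26716428354/198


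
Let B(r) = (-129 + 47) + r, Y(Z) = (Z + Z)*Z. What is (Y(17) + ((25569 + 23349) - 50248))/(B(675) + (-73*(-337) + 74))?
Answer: -188/6317 ≈ -0.029761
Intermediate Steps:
Y(Z) = 2*Z² (Y(Z) = (2*Z)*Z = 2*Z²)
B(r) = -82 + r
(Y(17) + ((25569 + 23349) - 50248))/(B(675) + (-73*(-337) + 74)) = (2*17² + ((25569 + 23349) - 50248))/((-82 + 675) + (-73*(-337) + 74)) = (2*289 + (48918 - 50248))/(593 + (24601 + 74)) = (578 - 1330)/(593 + 24675) = -752/25268 = -752*1/25268 = -188/6317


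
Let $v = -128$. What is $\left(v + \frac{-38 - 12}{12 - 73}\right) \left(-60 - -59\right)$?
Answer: $\frac{7758}{61} \approx 127.18$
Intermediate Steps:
$\left(v + \frac{-38 - 12}{12 - 73}\right) \left(-60 - -59\right) = \left(-128 + \frac{-38 - 12}{12 - 73}\right) \left(-60 - -59\right) = \left(-128 - \frac{50}{-61}\right) \left(-60 + 59\right) = \left(-128 - - \frac{50}{61}\right) \left(-1\right) = \left(-128 + \frac{50}{61}\right) \left(-1\right) = \left(- \frac{7758}{61}\right) \left(-1\right) = \frac{7758}{61}$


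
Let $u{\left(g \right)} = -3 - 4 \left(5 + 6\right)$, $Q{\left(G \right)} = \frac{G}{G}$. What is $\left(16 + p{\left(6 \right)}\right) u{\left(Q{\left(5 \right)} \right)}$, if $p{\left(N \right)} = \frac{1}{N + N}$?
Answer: $- \frac{9071}{12} \approx -755.92$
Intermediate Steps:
$p{\left(N \right)} = \frac{1}{2 N}$
$Q{\left(G \right)} = 1$
$u{\left(g \right)} = -47$ ($u{\left(g \right)} = -3 - 44 = -47$)
$\left(16 + p{\left(6 \right)}\right) u{\left(Q{\left(5 \right)} \right)} = \left(16 + \frac{1}{2 \cdot 6}\right) \left(-47\right) = \left(16 + \frac{1}{2} \cdot \frac{1}{6}\right) \left(-47\right) = \left(16 + \frac{1}{12}\right) \left(-47\right) = \frac{193}{12} \left(-47\right) = - \frac{9071}{12}$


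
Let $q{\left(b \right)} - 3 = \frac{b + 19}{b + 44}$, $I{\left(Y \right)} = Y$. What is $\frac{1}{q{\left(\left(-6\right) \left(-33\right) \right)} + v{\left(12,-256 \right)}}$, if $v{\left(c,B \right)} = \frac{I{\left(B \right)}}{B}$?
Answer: $\frac{242}{1185} \approx 0.20422$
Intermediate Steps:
$q{\left(b \right)} = 3 + \frac{19 + b}{44 + b}$ ($q{\left(b \right)} = 3 + \frac{b + 19}{b + 44} = 3 + \frac{19 + b}{44 + b}$)
$v{\left(c,B \right)} = 1$ ($v{\left(c,B \right)} = \frac{B}{B} = 1$)
$\frac{1}{q{\left(\left(-6\right) \left(-33\right) \right)} + v{\left(12,-256 \right)}} = \frac{1}{\frac{151 + 4 \left(\left(-6\right) \left(-33\right)\right)}{44 - -198} + 1} = \frac{1}{\frac{151 + 4 \cdot 198}{44 + 198} + 1} = \frac{1}{\frac{151 + 792}{242} + 1} = \frac{1}{\frac{1}{242} \cdot 943 + 1} = \frac{1}{\frac{943}{242} + 1} = \frac{1}{\frac{1185}{242}} = \frac{242}{1185}$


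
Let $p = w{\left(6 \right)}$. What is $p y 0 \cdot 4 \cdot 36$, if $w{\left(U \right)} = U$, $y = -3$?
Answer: $0$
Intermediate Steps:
$p = 6$
$p y 0 \cdot 4 \cdot 36 = 6 \left(-3\right) 0 \cdot 4 \cdot 36 = 6 \cdot 0 \cdot 4 \cdot 36 = 6 \cdot 0 \cdot 36 = 0 \cdot 36 = 0$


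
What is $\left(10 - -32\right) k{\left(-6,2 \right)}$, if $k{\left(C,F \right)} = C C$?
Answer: $1512$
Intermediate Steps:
$k{\left(C,F \right)} = C^{2}$
$\left(10 - -32\right) k{\left(-6,2 \right)} = \left(10 - -32\right) \left(-6\right)^{2} = \left(10 + 32\right) 36 = 42 \cdot 36 = 1512$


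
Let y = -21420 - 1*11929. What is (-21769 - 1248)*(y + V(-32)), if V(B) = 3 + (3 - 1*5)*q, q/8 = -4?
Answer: 766051794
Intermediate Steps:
q = -32 (q = 8*(-4) = -32)
V(B) = 67 (V(B) = 3 + (3 - 1*5)*(-32) = 3 + (3 - 5)*(-32) = 3 - 2*(-32) = 3 + 64 = 67)
y = -33349 (y = -21420 - 11929 = -33349)
(-21769 - 1248)*(y + V(-32)) = (-21769 - 1248)*(-33349 + 67) = -23017*(-33282) = 766051794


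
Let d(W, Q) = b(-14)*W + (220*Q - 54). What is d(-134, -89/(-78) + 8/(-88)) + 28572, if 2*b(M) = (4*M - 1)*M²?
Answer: 30313648/39 ≈ 7.7727e+5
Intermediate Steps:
b(M) = M²*(-1 + 4*M)/2 (b(M) = ((4*M - 1)*M²)/2 = ((-1 + 4*M)*M²)/2 = (M²*(-1 + 4*M))/2 = M²*(-1 + 4*M)/2)
d(W, Q) = -54 - 5586*W + 220*Q (d(W, Q) = ((½)*(-14)²*(-1 + 4*(-14)))*W + (220*Q - 54) = ((½)*196*(-1 - 56))*W + (-54 + 220*Q) = ((½)*196*(-57))*W + (-54 + 220*Q) = -5586*W + (-54 + 220*Q) = -54 - 5586*W + 220*Q)
d(-134, -89/(-78) + 8/(-88)) + 28572 = (-54 - 5586*(-134) + 220*(-89/(-78) + 8/(-88))) + 28572 = (-54 + 748524 + 220*(-89*(-1/78) + 8*(-1/88))) + 28572 = (-54 + 748524 + 220*(89/78 - 1/11)) + 28572 = (-54 + 748524 + 220*(901/858)) + 28572 = (-54 + 748524 + 9010/39) + 28572 = 29199340/39 + 28572 = 30313648/39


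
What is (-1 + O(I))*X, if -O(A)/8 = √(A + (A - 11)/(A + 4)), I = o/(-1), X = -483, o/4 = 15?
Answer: 483 + 138*I*√46046 ≈ 483.0 + 29613.0*I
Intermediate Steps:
o = 60 (o = 4*15 = 60)
I = -60 (I = 60/(-1) = 60*(-1) = -60)
O(A) = -8*√(A + (-11 + A)/(4 + A)) (O(A) = -8*√(A + (A - 11)/(A + 4)) = -8*√(A + (-11 + A)/(4 + A)))
(-1 + O(I))*X = (-1 - 8*√(-11 - 60 - 60*(4 - 60))*(I*√14/28))*(-483) = (-1 - 8*√(-11 - 60 - 60*(-56))*(I*√14/28))*(-483) = (-1 - 8*I*√14*√(-11 - 60 + 3360)/28)*(-483) = (-1 - 8*I*√46046/28)*(-483) = (-1 - 2*I*√46046/7)*(-483) = 483 + 138*I*√46046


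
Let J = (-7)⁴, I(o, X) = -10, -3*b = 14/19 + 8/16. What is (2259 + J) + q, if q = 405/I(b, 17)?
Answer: 9239/2 ≈ 4619.5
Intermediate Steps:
b = -47/114 (b = -(14/19 + 8/16)/3 = -(14*(1/19) + 8*(1/16))/3 = -(14/19 + ½)/3 = -⅓*47/38 = -47/114 ≈ -0.41228)
J = 2401
q = -81/2 (q = 405/(-10) = 405*(-⅒) = -81/2 ≈ -40.500)
(2259 + J) + q = (2259 + 2401) - 81/2 = 4660 - 81/2 = 9239/2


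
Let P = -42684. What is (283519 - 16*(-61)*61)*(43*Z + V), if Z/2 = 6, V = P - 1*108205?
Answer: -51586209515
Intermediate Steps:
V = -150889 (V = -42684 - 1*108205 = -42684 - 108205 = -150889)
Z = 12 (Z = 2*6 = 12)
(283519 - 16*(-61)*61)*(43*Z + V) = (283519 - 16*(-61)*61)*(43*12 - 150889) = (283519 + 976*61)*(516 - 150889) = (283519 + 59536)*(-150373) = 343055*(-150373) = -51586209515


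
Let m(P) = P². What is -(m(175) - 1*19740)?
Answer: -10885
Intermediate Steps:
-(m(175) - 1*19740) = -(175² - 1*19740) = -(30625 - 19740) = -1*10885 = -10885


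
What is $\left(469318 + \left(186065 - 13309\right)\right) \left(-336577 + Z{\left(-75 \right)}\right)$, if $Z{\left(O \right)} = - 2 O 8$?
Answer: $-215336851898$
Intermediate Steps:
$Z{\left(O \right)} = - 16 O$
$\left(469318 + \left(186065 - 13309\right)\right) \left(-336577 + Z{\left(-75 \right)}\right) = \left(469318 + \left(186065 - 13309\right)\right) \left(-336577 - -1200\right) = \left(469318 + 172756\right) \left(-336577 + 1200\right) = 642074 \left(-335377\right) = -215336851898$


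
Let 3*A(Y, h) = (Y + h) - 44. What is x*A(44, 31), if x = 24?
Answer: 248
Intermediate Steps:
A(Y, h) = -44/3 + Y/3 + h/3 (A(Y, h) = ((Y + h) - 44)/3 = (-44 + Y + h)/3 = -44/3 + Y/3 + h/3)
x*A(44, 31) = 24*(-44/3 + (⅓)*44 + (⅓)*31) = 24*(-44/3 + 44/3 + 31/3) = 24*(31/3) = 248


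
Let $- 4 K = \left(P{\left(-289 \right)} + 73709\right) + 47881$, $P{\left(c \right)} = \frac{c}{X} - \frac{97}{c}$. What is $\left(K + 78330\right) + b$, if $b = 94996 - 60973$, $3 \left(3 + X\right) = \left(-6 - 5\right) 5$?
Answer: $\frac{6063138941}{73984} \approx 81952.0$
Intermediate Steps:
$X = - \frac{64}{3}$ ($X = -3 + \frac{\left(-6 - 5\right) 5}{3} = -3 + \frac{\left(-11\right) 5}{3} = -3 + \frac{1}{3} \left(-55\right) = -3 - \frac{55}{3} = - \frac{64}{3} \approx -21.333$)
$P{\left(c \right)} = - \frac{97}{c} - \frac{3 c}{64}$ ($P{\left(c \right)} = \frac{c}{- \frac{64}{3}} - \frac{97}{c} = c \left(- \frac{3}{64}\right) - \frac{97}{c} = - \frac{3 c}{64} - \frac{97}{c} = - \frac{97}{c} - \frac{3 c}{64}$)
$b = 34023$ ($b = 94996 - 60973 = 34023$)
$K = - \frac{2249185411}{73984}$ ($K = - \frac{\left(\left(- \frac{97}{-289} - - \frac{867}{64}\right) + 73709\right) + 47881}{4} = - \frac{\left(\left(\left(-97\right) \left(- \frac{1}{289}\right) + \frac{867}{64}\right) + 73709\right) + 47881}{4} = - \frac{\left(\left(\frac{97}{289} + \frac{867}{64}\right) + 73709\right) + 47881}{4} = - \frac{\left(\frac{256771}{18496} + 73709\right) + 47881}{4} = - \frac{\frac{1363578435}{18496} + 47881}{4} = \left(- \frac{1}{4}\right) \frac{2249185411}{18496} = - \frac{2249185411}{73984} \approx -30401.0$)
$\left(K + 78330\right) + b = \left(- \frac{2249185411}{73984} + 78330\right) + 34023 = \frac{3545981309}{73984} + 34023 = \frac{6063138941}{73984}$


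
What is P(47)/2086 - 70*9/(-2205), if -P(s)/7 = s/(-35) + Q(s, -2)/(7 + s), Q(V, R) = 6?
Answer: 13604/46935 ≈ 0.28985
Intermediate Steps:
P(s) = -42/(7 + s) + s/5 (P(s) = -7*(s/(-35) + 6/(7 + s)) = -7*(s*(-1/35) + 6/(7 + s)) = -7*(-s/35 + 6/(7 + s)) = -7*(6/(7 + s) - s/35) = -42/(7 + s) + s/5)
P(47)/2086 - 70*9/(-2205) = ((-210 + 47² + 7*47)/(5*(7 + 47)))/2086 - 70*9/(-2205) = ((⅕)*(-210 + 2209 + 329)/54)*(1/2086) - 630*(-1/2205) = ((⅕)*(1/54)*2328)*(1/2086) + 2/7 = (388/45)*(1/2086) + 2/7 = 194/46935 + 2/7 = 13604/46935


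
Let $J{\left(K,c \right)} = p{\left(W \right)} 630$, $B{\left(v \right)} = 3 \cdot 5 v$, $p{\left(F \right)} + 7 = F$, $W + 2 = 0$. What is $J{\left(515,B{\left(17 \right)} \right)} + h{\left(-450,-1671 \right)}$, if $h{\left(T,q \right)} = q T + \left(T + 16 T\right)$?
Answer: $738630$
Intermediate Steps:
$W = -2$ ($W = -2 + 0 = -2$)
$p{\left(F \right)} = -7 + F$
$B{\left(v \right)} = 15 v$
$J{\left(K,c \right)} = -5670$ ($J{\left(K,c \right)} = \left(-7 - 2\right) 630 = \left(-9\right) 630 = -5670$)
$h{\left(T,q \right)} = 17 T + T q$ ($h{\left(T,q \right)} = T q + 17 T = 17 T + T q$)
$J{\left(515,B{\left(17 \right)} \right)} + h{\left(-450,-1671 \right)} = -5670 - 450 \left(17 - 1671\right) = -5670 - -744300 = -5670 + 744300 = 738630$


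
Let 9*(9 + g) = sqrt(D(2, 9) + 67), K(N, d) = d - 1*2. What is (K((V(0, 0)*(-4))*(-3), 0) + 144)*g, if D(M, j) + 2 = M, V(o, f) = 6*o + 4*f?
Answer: -1278 + 142*sqrt(67)/9 ≈ -1148.9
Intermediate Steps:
V(o, f) = 4*f + 6*o
D(M, j) = -2 + M
K(N, d) = -2 + d (K(N, d) = d - 2 = -2 + d)
g = -9 + sqrt(67)/9 (g = -9 + sqrt((-2 + 2) + 67)/9 = -9 + sqrt(0 + 67)/9 = -9 + sqrt(67)/9 ≈ -8.0905)
(K((V(0, 0)*(-4))*(-3), 0) + 144)*g = ((-2 + 0) + 144)*(-9 + sqrt(67)/9) = (-2 + 144)*(-9 + sqrt(67)/9) = 142*(-9 + sqrt(67)/9) = -1278 + 142*sqrt(67)/9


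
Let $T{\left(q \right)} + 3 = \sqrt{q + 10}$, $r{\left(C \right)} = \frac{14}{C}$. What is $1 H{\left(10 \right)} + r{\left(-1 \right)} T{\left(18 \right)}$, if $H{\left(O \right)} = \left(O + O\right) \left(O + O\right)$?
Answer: $442 - 28 \sqrt{7} \approx 367.92$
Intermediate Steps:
$H{\left(O \right)} = 4 O^{2}$ ($H{\left(O \right)} = 2 O 2 O = 4 O^{2}$)
$T{\left(q \right)} = -3 + \sqrt{10 + q}$ ($T{\left(q \right)} = -3 + \sqrt{q + 10} = -3 + \sqrt{10 + q}$)
$1 H{\left(10 \right)} + r{\left(-1 \right)} T{\left(18 \right)} = 1 \cdot 4 \cdot 10^{2} + \frac{14}{-1} \left(-3 + \sqrt{10 + 18}\right) = 1 \cdot 4 \cdot 100 + 14 \left(-1\right) \left(-3 + \sqrt{28}\right) = 1 \cdot 400 - 14 \left(-3 + 2 \sqrt{7}\right) = 400 + \left(42 - 28 \sqrt{7}\right) = 442 - 28 \sqrt{7}$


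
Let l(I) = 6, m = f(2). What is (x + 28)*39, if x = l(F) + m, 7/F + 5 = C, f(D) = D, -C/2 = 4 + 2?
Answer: 1404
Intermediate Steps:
C = -12 (C = -2*(4 + 2) = -2*6 = -12)
m = 2
F = -7/17 (F = 7/(-5 - 12) = 7/(-17) = 7*(-1/17) = -7/17 ≈ -0.41176)
x = 8 (x = 6 + 2 = 8)
(x + 28)*39 = (8 + 28)*39 = 36*39 = 1404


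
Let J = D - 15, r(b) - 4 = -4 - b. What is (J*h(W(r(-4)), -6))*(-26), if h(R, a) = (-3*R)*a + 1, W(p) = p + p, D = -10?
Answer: 94250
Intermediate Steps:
r(b) = -b (r(b) = 4 + (-4 - b) = -b)
W(p) = 2*p
h(R, a) = 1 - 3*R*a (h(R, a) = -3*R*a + 1 = 1 - 3*R*a)
J = -25 (J = -10 - 15 = -25)
(J*h(W(r(-4)), -6))*(-26) = -25*(1 - 3*2*(-1*(-4))*(-6))*(-26) = -25*(1 - 3*2*4*(-6))*(-26) = -25*(1 - 3*8*(-6))*(-26) = -25*(1 + 144)*(-26) = -25*145*(-26) = -3625*(-26) = 94250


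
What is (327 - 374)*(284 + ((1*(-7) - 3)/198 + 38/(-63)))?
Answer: -3076291/231 ≈ -13317.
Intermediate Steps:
(327 - 374)*(284 + ((1*(-7) - 3)/198 + 38/(-63))) = -47*(284 + ((-7 - 3)*(1/198) + 38*(-1/63))) = -47*(284 + (-10*1/198 - 38/63)) = -47*(284 + (-5/99 - 38/63)) = -47*(284 - 151/231) = -47*65453/231 = -3076291/231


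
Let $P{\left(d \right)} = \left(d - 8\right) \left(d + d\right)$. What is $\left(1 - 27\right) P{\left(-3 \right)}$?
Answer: $-1716$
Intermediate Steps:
$P{\left(d \right)} = 2 d \left(-8 + d\right)$ ($P{\left(d \right)} = \left(-8 + d\right) 2 d = 2 d \left(-8 + d\right)$)
$\left(1 - 27\right) P{\left(-3 \right)} = \left(1 - 27\right) 2 \left(-3\right) \left(-8 - 3\right) = - 26 \cdot 2 \left(-3\right) \left(-11\right) = \left(-26\right) 66 = -1716$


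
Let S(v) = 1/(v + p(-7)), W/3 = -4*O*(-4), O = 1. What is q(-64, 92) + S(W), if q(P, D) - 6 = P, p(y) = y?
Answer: -2377/41 ≈ -57.976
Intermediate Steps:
q(P, D) = 6 + P
W = 48 (W = 3*(-4*1*(-4)) = 3*(-4*(-4)) = 3*16 = 48)
S(v) = 1/(-7 + v) (S(v) = 1/(v - 7) = 1/(-7 + v))
q(-64, 92) + S(W) = (6 - 64) + 1/(-7 + 48) = -58 + 1/41 = -2377/41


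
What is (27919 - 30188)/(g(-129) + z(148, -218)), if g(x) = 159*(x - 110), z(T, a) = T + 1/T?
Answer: 335812/5602243 ≈ 0.059942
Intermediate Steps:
g(x) = -17490 + 159*x (g(x) = 159*(-110 + x) = -17490 + 159*x)
(27919 - 30188)/(g(-129) + z(148, -218)) = (27919 - 30188)/((-17490 + 159*(-129)) + (148 + 1/148)) = -2269/((-17490 - 20511) + (148 + 1/148)) = -2269/(-38001 + 21905/148) = -2269/(-5602243/148) = -2269*(-148/5602243) = 335812/5602243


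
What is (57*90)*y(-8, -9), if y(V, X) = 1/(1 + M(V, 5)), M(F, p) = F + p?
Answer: -2565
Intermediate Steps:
y(V, X) = 1/(6 + V) (y(V, X) = 1/(1 + (V + 5)) = 1/(1 + (5 + V)) = 1/(6 + V))
(57*90)*y(-8, -9) = (57*90)/(6 - 8) = 5130/(-2) = 5130*(-½) = -2565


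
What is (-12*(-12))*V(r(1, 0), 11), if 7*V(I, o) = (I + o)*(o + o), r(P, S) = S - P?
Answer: 31680/7 ≈ 4525.7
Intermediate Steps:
V(I, o) = 2*o*(I + o)/7 (V(I, o) = ((I + o)*(o + o))/7 = ((I + o)*(2*o))/7 = (2*o*(I + o))/7 = 2*o*(I + o)/7)
(-12*(-12))*V(r(1, 0), 11) = (-12*(-12))*((2/7)*11*((0 - 1*1) + 11)) = 144*((2/7)*11*((0 - 1) + 11)) = 144*((2/7)*11*(-1 + 11)) = 144*((2/7)*11*10) = 144*(220/7) = 31680/7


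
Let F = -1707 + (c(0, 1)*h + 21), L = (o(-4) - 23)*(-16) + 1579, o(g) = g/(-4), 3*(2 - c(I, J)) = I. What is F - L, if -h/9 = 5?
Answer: -3707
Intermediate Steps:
c(I, J) = 2 - I/3
o(g) = -g/4 (o(g) = g*(-¼) = -g/4)
h = -45 (h = -9*5 = -45)
L = 1931 (L = (-¼*(-4) - 23)*(-16) + 1579 = (1 - 23)*(-16) + 1579 = -22*(-16) + 1579 = 352 + 1579 = 1931)
F = -1776 (F = -1707 + ((2 - ⅓*0)*(-45) + 21) = -1707 + ((2 + 0)*(-45) + 21) = -1707 + (2*(-45) + 21) = -1707 + (-90 + 21) = -1707 - 69 = -1776)
F - L = -1776 - 1*1931 = -1776 - 1931 = -3707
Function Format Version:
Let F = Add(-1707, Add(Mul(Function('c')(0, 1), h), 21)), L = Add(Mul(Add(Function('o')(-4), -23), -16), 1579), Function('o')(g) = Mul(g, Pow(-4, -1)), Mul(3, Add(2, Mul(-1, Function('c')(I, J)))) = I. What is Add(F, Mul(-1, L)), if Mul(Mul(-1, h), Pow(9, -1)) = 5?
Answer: -3707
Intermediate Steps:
Function('c')(I, J) = Add(2, Mul(Rational(-1, 3), I))
Function('o')(g) = Mul(Rational(-1, 4), g) (Function('o')(g) = Mul(g, Rational(-1, 4)) = Mul(Rational(-1, 4), g))
h = -45 (h = Mul(-9, 5) = -45)
L = 1931 (L = Add(Mul(Add(Mul(Rational(-1, 4), -4), -23), -16), 1579) = Add(Mul(Add(1, -23), -16), 1579) = Add(Mul(-22, -16), 1579) = Add(352, 1579) = 1931)
F = -1776 (F = Add(-1707, Add(Mul(Add(2, Mul(Rational(-1, 3), 0)), -45), 21)) = Add(-1707, Add(Mul(Add(2, 0), -45), 21)) = Add(-1707, Add(Mul(2, -45), 21)) = Add(-1707, Add(-90, 21)) = Add(-1707, -69) = -1776)
Add(F, Mul(-1, L)) = Add(-1776, Mul(-1, 1931)) = Add(-1776, -1931) = -3707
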